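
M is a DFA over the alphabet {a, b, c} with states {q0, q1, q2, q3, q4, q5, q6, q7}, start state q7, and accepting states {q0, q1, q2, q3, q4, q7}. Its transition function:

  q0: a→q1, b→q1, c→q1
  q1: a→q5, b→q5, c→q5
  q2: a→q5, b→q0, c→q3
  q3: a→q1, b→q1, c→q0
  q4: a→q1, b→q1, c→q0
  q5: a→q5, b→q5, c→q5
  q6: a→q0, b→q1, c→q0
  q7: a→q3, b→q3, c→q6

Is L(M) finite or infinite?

finite

The useful states (reachable from q7 and able to reach an accepting state) are {q0, q1, q3, q6, q7}.
Restricted to these states the transition graph has no cycle, so every accepting path has bounded length and L is finite.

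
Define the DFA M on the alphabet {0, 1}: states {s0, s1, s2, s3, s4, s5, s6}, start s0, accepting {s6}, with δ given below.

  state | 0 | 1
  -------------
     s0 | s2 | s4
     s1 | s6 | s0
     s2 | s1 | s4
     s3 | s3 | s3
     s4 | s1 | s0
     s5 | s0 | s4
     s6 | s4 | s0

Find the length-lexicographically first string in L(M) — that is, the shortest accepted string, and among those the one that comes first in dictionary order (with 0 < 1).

000

A breadth-first search from s0 reaches an accepting state first via the path s0 → s2 → s1 → s6 on input 000.
No string of length < 3 is accepted (BFS exhausts all shorter strings without reaching an accepting state), and 000 is the lexicographically least accepting string of length 3.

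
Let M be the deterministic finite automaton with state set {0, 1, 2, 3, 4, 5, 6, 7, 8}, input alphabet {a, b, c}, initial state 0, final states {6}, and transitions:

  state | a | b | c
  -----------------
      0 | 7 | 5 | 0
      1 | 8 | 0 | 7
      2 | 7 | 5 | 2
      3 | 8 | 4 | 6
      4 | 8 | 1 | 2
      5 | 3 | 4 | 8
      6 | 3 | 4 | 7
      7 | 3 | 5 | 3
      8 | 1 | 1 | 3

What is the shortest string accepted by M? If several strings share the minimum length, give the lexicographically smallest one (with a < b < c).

aac

A breadth-first search from 0 reaches an accepting state first via the path 0 → 7 → 3 → 6 on input aac.
No string of length < 3 is accepted (BFS exhausts all shorter strings without reaching an accepting state), and aac is the lexicographically least accepting string of length 3.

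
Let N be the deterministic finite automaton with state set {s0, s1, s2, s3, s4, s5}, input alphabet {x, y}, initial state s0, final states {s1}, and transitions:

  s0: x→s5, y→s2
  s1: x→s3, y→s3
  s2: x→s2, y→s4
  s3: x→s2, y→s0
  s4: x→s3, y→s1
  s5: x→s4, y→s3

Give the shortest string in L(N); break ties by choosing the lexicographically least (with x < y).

A breadth-first search from s0 reaches an accepting state first via the path s0 → s5 → s4 → s1 on input xxy.
No string of length < 3 is accepted (BFS exhausts all shorter strings without reaching an accepting state), and xxy is the lexicographically least accepting string of length 3.

xxy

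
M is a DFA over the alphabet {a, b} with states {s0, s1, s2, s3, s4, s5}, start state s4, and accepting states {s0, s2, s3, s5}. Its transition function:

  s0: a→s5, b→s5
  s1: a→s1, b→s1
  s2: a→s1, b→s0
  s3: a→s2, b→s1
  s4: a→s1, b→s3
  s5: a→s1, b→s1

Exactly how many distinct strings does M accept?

5

The useful subgraph on states {s0, s2, s3, s4, s5} is acyclic, so L(M) is finite; the longest accepting path visits 5 useful states, giving maximum string length 4.
Counting accepting paths from s4 by length: 1 of length 1, 1 of length 2, 1 of length 3, 2 of length 4. Total 5.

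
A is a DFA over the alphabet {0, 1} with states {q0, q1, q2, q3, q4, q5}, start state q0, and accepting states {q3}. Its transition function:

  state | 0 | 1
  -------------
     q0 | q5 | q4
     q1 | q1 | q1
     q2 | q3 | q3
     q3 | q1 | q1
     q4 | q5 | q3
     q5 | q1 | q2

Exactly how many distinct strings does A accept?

5

The useful subgraph on states {q0, q2, q3, q4, q5} is acyclic, so L(A) is finite; the longest accepting path visits 5 useful states, giving maximum string length 4.
Counting accepting paths from q0 by length: 1 of length 2, 2 of length 3, 2 of length 4. Total 5.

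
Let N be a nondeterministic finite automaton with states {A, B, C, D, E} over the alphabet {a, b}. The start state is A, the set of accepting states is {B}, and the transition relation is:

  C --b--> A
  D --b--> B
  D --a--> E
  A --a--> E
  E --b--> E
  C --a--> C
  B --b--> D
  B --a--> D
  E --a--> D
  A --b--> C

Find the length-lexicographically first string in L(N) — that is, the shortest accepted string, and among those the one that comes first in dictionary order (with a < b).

A breadth-first search from A reaches an accepting state first via the path A → E → D → B on input aab.
No string of length < 3 is accepted (BFS exhausts all shorter strings without reaching an accepting state), and aab is the lexicographically least accepting string of length 3.

aab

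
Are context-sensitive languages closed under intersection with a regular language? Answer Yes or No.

Yes

Every regular language is context-sensitive, and context-sensitive languages are closed under intersection (an LBA runs the DFA check and then the LBA for L on the same linear tape).
So the context-sensitive languages are closed under intersection with a regular language.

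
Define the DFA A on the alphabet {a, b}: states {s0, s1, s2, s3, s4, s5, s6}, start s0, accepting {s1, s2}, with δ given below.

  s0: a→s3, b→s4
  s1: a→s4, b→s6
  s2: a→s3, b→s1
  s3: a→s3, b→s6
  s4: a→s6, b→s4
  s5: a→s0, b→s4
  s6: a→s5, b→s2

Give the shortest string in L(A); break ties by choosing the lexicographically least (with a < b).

A breadth-first search from s0 reaches an accepting state first via the path s0 → s3 → s6 → s2 on input abb.
No string of length < 3 is accepted (BFS exhausts all shorter strings without reaching an accepting state), and abb is the lexicographically least accepting string of length 3.

abb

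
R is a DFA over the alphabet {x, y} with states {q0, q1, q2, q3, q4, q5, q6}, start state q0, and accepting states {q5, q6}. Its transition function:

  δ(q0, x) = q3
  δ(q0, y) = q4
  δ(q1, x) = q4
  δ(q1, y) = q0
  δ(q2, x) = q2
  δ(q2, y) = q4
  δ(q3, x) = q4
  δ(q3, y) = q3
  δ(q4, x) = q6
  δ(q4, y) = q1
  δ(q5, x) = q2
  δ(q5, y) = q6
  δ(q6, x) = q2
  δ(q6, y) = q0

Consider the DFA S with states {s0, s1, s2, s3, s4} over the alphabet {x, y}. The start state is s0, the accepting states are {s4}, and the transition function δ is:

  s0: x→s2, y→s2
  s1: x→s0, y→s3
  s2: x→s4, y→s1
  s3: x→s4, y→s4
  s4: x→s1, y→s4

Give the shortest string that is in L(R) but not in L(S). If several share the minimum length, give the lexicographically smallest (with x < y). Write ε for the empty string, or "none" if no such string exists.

xxx

The string xxx is accepted by R but not by S.
No shorter string lies in the difference, and xxx is the lexicographically first length-3 string in L(R) \ L(S).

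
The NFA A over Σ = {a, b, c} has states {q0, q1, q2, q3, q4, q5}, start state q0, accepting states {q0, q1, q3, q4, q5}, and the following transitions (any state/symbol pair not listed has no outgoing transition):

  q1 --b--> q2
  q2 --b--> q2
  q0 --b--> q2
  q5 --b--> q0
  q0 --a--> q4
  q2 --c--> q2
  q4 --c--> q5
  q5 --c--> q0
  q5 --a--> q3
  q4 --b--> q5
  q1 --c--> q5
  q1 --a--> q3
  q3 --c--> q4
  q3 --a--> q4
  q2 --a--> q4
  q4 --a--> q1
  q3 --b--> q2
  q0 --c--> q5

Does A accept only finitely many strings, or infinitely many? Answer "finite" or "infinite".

State q2 is reachable from the start and can reach an accepting state, and it lies on the cycle q2 → q2.
Traversing that cycle any number of times yields accepted strings of unbounded length, so the language is infinite.

infinite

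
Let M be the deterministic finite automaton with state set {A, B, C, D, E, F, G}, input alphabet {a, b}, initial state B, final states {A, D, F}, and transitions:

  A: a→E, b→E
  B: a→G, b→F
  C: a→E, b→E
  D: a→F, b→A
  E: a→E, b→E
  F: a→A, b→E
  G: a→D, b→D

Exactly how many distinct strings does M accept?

10

The useful subgraph on states {A, B, D, F, G} is acyclic, so L(M) is finite; the longest accepting path visits 5 useful states, giving maximum string length 4.
Counting accepting paths from B by length: 1 of length 1, 3 of length 2, 4 of length 3, 2 of length 4. Total 10.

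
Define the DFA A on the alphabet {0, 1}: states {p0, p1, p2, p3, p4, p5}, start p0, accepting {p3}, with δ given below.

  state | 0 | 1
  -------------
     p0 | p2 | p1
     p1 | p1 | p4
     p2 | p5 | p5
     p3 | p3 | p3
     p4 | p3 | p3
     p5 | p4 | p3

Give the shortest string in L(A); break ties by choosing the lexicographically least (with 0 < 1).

A breadth-first search from p0 reaches an accepting state first via the path p0 → p2 → p5 → p3 on input 001.
No string of length < 3 is accepted (BFS exhausts all shorter strings without reaching an accepting state), and 001 is the lexicographically least accepting string of length 3.

001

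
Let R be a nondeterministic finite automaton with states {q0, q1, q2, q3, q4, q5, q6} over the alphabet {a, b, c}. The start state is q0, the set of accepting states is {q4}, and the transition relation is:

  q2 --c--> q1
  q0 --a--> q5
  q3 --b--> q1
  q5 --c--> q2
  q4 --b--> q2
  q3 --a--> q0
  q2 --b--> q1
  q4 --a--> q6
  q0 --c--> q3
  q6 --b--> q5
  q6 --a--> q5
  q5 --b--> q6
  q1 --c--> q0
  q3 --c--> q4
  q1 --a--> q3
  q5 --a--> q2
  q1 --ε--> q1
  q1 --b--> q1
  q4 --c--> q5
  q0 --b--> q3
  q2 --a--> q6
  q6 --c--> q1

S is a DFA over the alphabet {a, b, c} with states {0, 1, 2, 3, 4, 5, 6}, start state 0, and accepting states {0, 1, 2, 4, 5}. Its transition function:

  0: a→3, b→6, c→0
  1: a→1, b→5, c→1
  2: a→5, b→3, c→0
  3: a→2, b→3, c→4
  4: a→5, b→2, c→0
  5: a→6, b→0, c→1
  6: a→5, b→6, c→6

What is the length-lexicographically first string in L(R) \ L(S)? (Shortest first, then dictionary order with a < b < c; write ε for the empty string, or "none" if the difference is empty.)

bc

The string bc is accepted by R but not by S.
No shorter string lies in the difference, and bc is the lexicographically first length-2 string in L(R) \ L(S).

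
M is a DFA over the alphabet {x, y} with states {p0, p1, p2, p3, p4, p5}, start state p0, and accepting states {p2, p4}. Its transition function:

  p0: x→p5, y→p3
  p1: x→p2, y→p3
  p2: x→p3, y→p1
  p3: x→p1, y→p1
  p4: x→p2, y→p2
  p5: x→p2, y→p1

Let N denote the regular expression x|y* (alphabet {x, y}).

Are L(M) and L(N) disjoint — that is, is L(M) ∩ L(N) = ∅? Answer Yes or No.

Yes

Converting the expression N to a DFA (subset construction, then merging equivalent states) gives the minimal DFA with states {n0, n1, n2, n3}, start state n0, accepting states {n0, n1, n2} and transitions n0: x→n1, y→n2; n1: x→n3, y→n3; n2: x→n3, y→n2; n3: x→n3, y→n3.
Exploring the product automaton M × N from the start pair (p0, n0), following both machines on each input symbol, reaches 7 state pairs: (p0, n0), (p5, n1), (p3, n2), (p2, n3), (p1, n3), (p1, n2), (p3, n3).
M accepts in {p2, p4} and N accepts in {n0, n1, n2}; no reachable pair has both components accepting, so no string drives both machines to acceptance simultaneously and L(M) ∩ L(N) = ∅.
So no string is accepted by both, and the intersection is empty.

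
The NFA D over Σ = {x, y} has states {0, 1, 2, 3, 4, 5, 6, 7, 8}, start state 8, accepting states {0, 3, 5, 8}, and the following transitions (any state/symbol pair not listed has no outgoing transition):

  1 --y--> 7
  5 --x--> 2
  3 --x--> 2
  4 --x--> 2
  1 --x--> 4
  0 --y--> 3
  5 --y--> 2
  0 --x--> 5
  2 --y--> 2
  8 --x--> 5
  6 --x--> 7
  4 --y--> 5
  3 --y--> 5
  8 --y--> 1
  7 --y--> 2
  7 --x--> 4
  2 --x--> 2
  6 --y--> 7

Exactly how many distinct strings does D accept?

The useful subgraph on states {1, 4, 5, 7, 8} is acyclic, so L(D) is finite; the longest accepting path visits 5 useful states, giving maximum string length 4.
Counting accepting paths from 8 by length: 1 of length 0, 1 of length 1, 1 of length 3, 1 of length 4. Total 4.

4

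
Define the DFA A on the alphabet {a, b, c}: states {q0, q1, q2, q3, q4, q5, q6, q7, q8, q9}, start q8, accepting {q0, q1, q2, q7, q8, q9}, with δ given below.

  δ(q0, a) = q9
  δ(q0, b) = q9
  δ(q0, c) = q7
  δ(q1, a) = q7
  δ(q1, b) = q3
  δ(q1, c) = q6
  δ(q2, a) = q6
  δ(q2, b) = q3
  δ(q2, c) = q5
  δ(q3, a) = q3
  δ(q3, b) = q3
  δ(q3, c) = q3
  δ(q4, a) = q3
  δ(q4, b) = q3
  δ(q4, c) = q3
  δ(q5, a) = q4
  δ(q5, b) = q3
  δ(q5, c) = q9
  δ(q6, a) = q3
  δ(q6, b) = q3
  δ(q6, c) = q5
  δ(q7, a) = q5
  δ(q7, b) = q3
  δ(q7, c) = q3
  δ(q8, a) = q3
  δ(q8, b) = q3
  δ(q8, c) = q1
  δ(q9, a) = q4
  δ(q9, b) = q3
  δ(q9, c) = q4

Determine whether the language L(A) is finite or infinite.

The useful states (reachable from q8 and able to reach an accepting state) are {q1, q5, q6, q7, q8, q9}.
Restricted to these states the transition graph has no cycle, so every accepting path has bounded length and L is finite.

finite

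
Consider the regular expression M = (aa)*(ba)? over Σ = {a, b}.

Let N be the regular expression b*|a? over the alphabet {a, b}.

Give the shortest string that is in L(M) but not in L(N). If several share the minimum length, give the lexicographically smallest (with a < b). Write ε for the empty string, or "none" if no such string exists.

The string aa is accepted by M but not by N.
No shorter string lies in the difference, and aa is the lexicographically first length-2 string in L(M) \ L(N).

aa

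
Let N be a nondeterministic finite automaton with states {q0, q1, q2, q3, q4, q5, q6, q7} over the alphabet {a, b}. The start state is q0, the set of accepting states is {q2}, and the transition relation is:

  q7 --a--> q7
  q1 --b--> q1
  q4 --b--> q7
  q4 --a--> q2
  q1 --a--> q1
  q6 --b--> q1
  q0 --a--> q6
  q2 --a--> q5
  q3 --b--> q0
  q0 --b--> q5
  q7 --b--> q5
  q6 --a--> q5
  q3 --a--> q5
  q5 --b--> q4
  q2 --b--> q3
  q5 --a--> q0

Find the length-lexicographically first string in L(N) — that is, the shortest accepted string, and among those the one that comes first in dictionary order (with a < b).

A breadth-first search from q0 reaches an accepting state first via the path q0 → q5 → q4 → q2 on input bba.
No string of length < 3 is accepted (BFS exhausts all shorter strings without reaching an accepting state), and bba is the lexicographically least accepting string of length 3.

bba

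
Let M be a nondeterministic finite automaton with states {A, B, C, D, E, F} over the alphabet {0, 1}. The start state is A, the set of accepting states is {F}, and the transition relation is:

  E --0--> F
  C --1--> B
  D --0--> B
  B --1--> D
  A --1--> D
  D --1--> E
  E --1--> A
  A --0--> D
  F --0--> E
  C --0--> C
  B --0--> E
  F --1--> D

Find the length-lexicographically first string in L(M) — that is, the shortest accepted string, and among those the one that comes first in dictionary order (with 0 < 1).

010

A breadth-first search from A reaches an accepting state first via the path A → D → E → F on input 010.
No string of length < 3 is accepted (BFS exhausts all shorter strings without reaching an accepting state), and 010 is the lexicographically least accepting string of length 3.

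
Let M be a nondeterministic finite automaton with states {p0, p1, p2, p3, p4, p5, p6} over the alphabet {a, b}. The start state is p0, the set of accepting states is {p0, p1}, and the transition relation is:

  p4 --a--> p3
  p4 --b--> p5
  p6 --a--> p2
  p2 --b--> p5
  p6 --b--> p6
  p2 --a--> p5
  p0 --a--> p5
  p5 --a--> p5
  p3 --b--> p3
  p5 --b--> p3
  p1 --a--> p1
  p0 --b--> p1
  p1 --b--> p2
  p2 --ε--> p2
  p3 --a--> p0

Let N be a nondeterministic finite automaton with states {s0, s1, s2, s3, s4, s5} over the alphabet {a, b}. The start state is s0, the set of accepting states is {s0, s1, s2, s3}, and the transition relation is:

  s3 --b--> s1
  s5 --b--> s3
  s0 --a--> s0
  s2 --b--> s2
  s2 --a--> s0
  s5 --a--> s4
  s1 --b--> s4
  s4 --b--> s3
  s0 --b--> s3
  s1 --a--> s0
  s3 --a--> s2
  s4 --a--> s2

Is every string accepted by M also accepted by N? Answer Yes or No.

Exploring the product automaton M × N from the start pair (p0, s0), following both machines on each input symbol, reaches 16 state pairs: (p0, s0), (p5, s0), (p1, s3), (p3, s3), (p1, s2), (p2, s1), (p0, s2), (p3, s1), (p1, s0), (p2, s2), (p5, s4), (p3, s4), (p2, s3), (p5, s2), (p5, s1), (p3, s2).
M accepts in {p0, p1} and N accepts in {s0, s1, s2, s3}. The reachable pairs whose M-component is accepting are (p0, s0), (p1, s3), (p1, s2), (p0, s2), (p1, s0); in each of them the N-component is accepting too, so the product for L(M) \ L(N) (M-component accepting, N-component rejecting) has no reachable accepting pair and the difference is empty.
Hence every string in L(M) is also in L(N).

Yes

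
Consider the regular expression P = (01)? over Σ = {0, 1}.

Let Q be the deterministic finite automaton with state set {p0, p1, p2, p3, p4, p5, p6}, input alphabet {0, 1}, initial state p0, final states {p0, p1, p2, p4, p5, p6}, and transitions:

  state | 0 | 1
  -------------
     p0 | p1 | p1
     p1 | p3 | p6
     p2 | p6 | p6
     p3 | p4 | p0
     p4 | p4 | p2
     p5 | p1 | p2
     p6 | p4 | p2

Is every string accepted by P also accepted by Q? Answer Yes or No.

Yes

Converting the expression P to a DFA (subset construction, then merging equivalent states) gives the minimal DFA with states {r0, r1, r2, r3}, start state r0, accepting states {r0, r3} and transitions r0: 0→r1, 1→r2; r1: 0→r2, 1→r3; r2: 0→r2, 1→r2; r3: 0→r2, 1→r2.
Exploring the product automaton P × Q from the start pair (r0, p0), following both machines on each input symbol, reaches 9 state pairs: (r0, p0), (r1, p1), (r2, p1), (r2, p3), (r3, p6), (r2, p6), (r2, p4), (r2, p0), (r2, p2).
P accepts in {r0, r3} and Q accepts in {p0, p1, p2, p4, p5, p6}. The reachable pairs whose P-component is accepting are (r0, p0), (r3, p6); in each of them the Q-component is accepting too, so the product for L(P) \ L(Q) (P-component accepting, Q-component rejecting) has no reachable accepting pair and the difference is empty.
Hence every string in L(P) is also in L(Q).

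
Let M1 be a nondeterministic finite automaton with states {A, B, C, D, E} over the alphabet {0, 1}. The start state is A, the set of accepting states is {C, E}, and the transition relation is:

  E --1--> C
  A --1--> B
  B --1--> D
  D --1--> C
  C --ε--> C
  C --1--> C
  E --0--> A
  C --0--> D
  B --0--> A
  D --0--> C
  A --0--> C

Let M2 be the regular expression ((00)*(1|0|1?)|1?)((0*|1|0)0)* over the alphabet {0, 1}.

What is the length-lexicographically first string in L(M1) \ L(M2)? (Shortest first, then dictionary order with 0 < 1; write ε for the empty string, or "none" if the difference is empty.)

01

The string 01 is accepted by M1 but not by M2.
No shorter string lies in the difference, and 01 is the lexicographically first length-2 string in L(M1) \ L(M2).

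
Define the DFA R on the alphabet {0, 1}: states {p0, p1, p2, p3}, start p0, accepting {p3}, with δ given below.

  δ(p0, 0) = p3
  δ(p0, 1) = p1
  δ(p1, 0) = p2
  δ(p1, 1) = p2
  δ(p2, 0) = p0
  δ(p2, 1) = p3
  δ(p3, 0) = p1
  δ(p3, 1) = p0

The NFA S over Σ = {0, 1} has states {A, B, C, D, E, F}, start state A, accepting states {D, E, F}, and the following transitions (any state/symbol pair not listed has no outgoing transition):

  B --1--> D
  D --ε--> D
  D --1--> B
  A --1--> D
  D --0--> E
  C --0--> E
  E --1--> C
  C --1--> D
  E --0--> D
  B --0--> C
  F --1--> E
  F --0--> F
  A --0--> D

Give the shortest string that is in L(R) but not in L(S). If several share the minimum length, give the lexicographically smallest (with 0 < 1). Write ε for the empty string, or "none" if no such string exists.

The string 010 is accepted by R but not by S.
No shorter string lies in the difference, and 010 is the lexicographically first length-3 string in L(R) \ L(S).

010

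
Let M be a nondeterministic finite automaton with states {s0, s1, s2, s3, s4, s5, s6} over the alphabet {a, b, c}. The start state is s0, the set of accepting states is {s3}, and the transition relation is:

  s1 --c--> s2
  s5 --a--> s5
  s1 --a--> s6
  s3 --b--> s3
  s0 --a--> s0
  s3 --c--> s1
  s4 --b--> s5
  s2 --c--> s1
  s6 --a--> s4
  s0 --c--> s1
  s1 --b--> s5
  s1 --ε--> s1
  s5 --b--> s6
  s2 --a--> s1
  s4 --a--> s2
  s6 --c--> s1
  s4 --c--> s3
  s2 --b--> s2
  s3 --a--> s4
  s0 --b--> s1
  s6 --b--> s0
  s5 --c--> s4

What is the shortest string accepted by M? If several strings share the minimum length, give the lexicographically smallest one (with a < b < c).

A breadth-first search from s0 reaches an accepting state first via the path s0 → s1 → s6 → s4 → s3 on input baac.
No string of length < 4 is accepted (BFS exhausts all shorter strings without reaching an accepting state), and baac is the lexicographically least accepting string of length 4.

baac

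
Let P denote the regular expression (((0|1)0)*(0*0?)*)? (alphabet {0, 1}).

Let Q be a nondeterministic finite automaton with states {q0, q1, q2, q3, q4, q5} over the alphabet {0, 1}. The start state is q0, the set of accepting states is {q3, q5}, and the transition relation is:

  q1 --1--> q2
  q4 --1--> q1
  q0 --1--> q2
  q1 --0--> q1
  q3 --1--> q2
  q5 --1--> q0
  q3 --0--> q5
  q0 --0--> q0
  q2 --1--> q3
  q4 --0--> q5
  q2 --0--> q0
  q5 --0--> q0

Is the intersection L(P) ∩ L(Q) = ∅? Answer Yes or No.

Converting the expression P to a DFA (subset construction, then merging equivalent states) gives the minimal DFA with states {p0, p1, p2, p3}, start state p0, accepting states {p0, p1} and transitions p0: 0→p1, 1→p2; p1: 0→p0, 1→p3; p2: 0→p0, 1→p3; p3: 0→p3, 1→p3.
Exploring the product automaton P × Q from the start pair (p0, q0), following both machines on each input symbol, reaches 7 state pairs: (p0, q0), (p1, q0), (p2, q2), (p3, q2), (p3, q3), (p3, q0), (p3, q5).
P accepts in {p0, p1} and Q accepts in {q3, q5}; no reachable pair has both components accepting, so no string drives both machines to acceptance simultaneously and L(P) ∩ L(Q) = ∅.
So no string is accepted by both, and the intersection is empty.

Yes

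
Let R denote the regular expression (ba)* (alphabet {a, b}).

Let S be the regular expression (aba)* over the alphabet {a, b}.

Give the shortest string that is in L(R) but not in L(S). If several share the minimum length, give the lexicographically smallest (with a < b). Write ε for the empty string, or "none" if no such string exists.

The string ba is accepted by R but not by S.
No shorter string lies in the difference, and ba is the lexicographically first length-2 string in L(R) \ L(S).

ba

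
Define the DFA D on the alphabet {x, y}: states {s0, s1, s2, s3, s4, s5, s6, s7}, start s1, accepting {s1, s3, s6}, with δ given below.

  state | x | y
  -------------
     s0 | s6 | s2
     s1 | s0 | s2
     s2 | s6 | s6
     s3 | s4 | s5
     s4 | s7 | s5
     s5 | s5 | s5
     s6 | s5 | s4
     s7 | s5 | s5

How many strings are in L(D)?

6

The useful subgraph on states {s0, s1, s2, s6} is acyclic, so L(D) is finite; the longest accepting path visits 4 useful states, giving maximum string length 3.
Counting accepting paths from s1 by length: 1 of length 0, 3 of length 2, 2 of length 3. Total 6.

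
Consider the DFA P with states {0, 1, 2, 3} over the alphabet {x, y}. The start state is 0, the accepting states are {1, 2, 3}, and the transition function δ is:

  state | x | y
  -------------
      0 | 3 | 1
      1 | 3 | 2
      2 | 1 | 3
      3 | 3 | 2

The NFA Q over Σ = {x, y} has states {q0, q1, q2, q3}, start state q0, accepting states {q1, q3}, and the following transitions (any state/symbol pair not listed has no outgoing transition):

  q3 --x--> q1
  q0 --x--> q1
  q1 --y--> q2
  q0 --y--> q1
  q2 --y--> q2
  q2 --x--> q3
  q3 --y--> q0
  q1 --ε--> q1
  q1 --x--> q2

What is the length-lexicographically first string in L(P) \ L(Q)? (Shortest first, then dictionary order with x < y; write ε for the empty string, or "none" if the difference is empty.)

xx

The string xx is accepted by P but not by Q.
No shorter string lies in the difference, and xx is the lexicographically first length-2 string in L(P) \ L(Q).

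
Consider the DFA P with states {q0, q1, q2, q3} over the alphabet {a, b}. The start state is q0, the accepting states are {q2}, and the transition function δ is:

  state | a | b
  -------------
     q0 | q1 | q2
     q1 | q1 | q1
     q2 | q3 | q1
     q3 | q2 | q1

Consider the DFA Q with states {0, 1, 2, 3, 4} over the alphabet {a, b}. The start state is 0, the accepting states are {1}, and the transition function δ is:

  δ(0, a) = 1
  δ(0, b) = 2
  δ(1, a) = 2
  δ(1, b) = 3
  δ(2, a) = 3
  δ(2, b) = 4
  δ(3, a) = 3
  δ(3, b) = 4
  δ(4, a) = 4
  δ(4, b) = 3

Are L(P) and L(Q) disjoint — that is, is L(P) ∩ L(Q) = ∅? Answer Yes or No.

Exploring the product automaton P × Q from the start pair (q0, 0), following both machines on each input symbol, reaches 8 state pairs: (q0, 0), (q1, 1), (q2, 2), (q1, 2), (q1, 3), (q3, 3), (q1, 4), (q2, 3).
P accepts in {q2} and Q accepts in {1}; no reachable pair has both components accepting, so no string drives both machines to acceptance simultaneously and L(P) ∩ L(Q) = ∅.
So no string is accepted by both, and the intersection is empty.

Yes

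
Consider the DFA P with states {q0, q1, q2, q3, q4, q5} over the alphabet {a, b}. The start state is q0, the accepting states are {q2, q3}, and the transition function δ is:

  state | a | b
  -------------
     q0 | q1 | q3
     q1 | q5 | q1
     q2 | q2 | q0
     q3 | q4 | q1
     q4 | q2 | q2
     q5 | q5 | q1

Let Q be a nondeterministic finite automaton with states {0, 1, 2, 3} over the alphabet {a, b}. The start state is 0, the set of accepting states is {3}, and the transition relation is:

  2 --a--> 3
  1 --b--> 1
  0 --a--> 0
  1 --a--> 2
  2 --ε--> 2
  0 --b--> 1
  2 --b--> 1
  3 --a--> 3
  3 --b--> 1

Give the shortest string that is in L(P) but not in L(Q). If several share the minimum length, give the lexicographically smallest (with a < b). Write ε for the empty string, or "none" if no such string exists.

The string b is accepted by P but not by Q.
No shorter string lies in the difference, and b is the lexicographically first length-1 string in L(P) \ L(Q).

b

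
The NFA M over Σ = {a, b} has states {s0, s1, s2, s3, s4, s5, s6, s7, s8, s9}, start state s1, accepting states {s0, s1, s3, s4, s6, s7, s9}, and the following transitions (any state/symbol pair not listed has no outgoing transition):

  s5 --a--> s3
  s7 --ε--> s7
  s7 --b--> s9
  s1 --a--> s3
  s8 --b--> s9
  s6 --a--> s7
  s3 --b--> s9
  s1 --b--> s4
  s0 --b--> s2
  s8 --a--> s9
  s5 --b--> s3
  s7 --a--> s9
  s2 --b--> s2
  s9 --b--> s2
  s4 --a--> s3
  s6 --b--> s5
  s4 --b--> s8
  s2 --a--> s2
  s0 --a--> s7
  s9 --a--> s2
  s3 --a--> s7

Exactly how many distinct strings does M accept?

14

The useful subgraph on states {s1, s3, s4, s7, s8, s9} is acyclic, so L(M) is finite; the longest accepting path visits 5 useful states, giving maximum string length 4.
Counting accepting paths from s1 by length: 1 of length 0, 2 of length 1, 3 of length 2, 6 of length 3, 2 of length 4. Total 14.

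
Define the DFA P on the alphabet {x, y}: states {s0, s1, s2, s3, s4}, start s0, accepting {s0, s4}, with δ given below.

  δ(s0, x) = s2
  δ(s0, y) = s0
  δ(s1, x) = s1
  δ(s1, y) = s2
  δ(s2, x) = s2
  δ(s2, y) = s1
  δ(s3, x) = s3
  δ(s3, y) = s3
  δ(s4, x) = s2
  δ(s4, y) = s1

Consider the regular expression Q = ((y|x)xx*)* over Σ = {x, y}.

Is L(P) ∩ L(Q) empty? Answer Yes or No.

The empty string ε is accepted by both P and Q.
Hence L(P) ∩ L(Q) ≠ ∅.

No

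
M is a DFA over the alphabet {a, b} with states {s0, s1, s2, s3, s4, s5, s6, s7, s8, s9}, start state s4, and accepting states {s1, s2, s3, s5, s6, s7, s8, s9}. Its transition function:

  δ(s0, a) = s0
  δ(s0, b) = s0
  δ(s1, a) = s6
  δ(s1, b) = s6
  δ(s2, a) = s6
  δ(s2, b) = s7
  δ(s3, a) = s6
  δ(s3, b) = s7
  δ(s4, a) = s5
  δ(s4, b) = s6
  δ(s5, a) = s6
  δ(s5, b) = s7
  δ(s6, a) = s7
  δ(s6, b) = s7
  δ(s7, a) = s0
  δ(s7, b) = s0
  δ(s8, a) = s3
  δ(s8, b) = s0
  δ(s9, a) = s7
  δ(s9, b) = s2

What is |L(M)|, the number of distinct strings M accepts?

8

The useful subgraph on states {s4, s5, s6, s7} is acyclic, so L(M) is finite; the longest accepting path visits 4 useful states, giving maximum string length 3.
Counting accepting paths from s4 by length: 2 of length 1, 4 of length 2, 2 of length 3. Total 8.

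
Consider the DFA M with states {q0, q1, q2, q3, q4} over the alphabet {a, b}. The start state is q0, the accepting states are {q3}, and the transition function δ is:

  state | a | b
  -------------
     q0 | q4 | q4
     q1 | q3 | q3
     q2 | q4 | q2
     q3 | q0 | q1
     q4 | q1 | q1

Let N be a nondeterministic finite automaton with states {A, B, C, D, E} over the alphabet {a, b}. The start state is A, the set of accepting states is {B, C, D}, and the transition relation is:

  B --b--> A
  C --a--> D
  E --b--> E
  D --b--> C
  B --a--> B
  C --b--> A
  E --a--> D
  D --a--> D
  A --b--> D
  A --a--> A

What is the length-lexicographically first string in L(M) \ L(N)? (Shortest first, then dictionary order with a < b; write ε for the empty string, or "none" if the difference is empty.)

The string aaa is accepted by M but not by N.
No shorter string lies in the difference, and aaa is the lexicographically first length-3 string in L(M) \ L(N).

aaa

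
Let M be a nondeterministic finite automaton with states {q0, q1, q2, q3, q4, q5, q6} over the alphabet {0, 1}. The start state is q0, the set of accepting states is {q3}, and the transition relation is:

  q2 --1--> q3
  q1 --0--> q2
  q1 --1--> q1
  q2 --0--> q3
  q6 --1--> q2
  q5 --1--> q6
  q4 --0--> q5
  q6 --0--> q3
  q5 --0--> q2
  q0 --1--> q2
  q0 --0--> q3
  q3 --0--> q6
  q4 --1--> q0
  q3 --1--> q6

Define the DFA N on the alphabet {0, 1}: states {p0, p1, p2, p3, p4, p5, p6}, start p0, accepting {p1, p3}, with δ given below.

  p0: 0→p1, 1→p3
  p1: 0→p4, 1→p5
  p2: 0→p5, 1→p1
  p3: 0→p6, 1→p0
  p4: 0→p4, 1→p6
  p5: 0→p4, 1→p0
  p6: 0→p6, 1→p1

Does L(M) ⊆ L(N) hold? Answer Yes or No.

The string 10 is in L(M) but not in L(N).
So L(M) ⊄ L(N).

No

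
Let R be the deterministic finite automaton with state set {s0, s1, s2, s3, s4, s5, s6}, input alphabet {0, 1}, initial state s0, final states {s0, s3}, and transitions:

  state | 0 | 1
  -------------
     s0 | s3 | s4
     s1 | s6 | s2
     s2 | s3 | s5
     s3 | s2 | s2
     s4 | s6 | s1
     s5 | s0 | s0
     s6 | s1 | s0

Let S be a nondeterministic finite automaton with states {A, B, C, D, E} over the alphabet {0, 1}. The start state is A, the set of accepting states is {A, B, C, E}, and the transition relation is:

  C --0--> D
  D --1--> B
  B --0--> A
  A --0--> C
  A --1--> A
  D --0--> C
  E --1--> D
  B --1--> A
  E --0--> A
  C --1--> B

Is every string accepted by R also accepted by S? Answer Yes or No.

The string 01000 is in L(R) but not in L(S).
So L(R) ⊄ L(S).

No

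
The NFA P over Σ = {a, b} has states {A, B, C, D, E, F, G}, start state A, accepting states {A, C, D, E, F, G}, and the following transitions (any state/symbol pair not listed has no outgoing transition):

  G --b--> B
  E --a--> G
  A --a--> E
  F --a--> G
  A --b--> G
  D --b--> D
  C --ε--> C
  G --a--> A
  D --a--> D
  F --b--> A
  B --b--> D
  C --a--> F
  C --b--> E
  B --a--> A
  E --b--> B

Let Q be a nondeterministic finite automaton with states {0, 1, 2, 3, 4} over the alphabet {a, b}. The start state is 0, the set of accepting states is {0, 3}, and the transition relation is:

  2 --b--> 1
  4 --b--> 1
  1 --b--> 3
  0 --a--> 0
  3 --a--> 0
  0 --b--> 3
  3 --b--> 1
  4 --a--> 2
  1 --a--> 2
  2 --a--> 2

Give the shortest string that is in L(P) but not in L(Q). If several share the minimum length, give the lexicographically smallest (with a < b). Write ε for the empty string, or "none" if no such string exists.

The string abb is accepted by P but not by Q.
No shorter string lies in the difference, and abb is the lexicographically first length-3 string in L(P) \ L(Q).

abb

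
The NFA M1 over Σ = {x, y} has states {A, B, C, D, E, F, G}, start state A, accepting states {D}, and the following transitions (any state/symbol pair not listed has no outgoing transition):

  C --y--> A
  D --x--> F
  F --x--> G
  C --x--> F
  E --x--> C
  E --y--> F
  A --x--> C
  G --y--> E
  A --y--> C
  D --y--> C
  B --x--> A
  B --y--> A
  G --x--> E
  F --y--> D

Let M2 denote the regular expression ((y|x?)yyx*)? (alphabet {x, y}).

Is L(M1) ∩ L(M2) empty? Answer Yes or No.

Converting the expression M2 to a DFA (subset construction, then merging equivalent states) gives the minimal DFA with states {r0, r1, r2, r3, r4, r5, r6}, start state r0, accepting states {r0, r5, r6} and transitions r0: x→r1, y→r2; r1: x→r3, y→r4; r2: x→r3, y→r5; r3: x→r3, y→r3; r4: x→r3, y→r6; r5: x→r6, y→r6; r6: x→r6, y→r3.
Exploring the product automaton M1 × M2 from the start pair (A, r0), following both machines on each input symbol, reaches 15 state pairs: (A, r0), (C, r1), (C, r2), (F, r3), (A, r4), (A, r5), (G, r3), (D, r3), (C, r3), (C, r6), (E, r3), (A, r3), (F, r6), (G, r6), (E, r6).
M1 accepts in {D} and M2 accepts in {r0, r5, r6}; no reachable pair has both components accepting, so no string drives both machines to acceptance simultaneously and L(M1) ∩ L(M2) = ∅.
So no string is accepted by both, and the intersection is empty.

Yes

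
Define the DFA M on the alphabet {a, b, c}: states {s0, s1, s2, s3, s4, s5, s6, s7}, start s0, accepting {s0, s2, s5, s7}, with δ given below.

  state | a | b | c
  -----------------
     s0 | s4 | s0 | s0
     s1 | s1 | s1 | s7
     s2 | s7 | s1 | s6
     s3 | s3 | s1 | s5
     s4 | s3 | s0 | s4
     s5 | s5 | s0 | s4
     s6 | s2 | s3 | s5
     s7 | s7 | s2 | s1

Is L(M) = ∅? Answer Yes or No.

The empty string ε is accepted: the run s0 ends in the accepting state s0.
Since at least one string is accepted, L(M) is not empty.

No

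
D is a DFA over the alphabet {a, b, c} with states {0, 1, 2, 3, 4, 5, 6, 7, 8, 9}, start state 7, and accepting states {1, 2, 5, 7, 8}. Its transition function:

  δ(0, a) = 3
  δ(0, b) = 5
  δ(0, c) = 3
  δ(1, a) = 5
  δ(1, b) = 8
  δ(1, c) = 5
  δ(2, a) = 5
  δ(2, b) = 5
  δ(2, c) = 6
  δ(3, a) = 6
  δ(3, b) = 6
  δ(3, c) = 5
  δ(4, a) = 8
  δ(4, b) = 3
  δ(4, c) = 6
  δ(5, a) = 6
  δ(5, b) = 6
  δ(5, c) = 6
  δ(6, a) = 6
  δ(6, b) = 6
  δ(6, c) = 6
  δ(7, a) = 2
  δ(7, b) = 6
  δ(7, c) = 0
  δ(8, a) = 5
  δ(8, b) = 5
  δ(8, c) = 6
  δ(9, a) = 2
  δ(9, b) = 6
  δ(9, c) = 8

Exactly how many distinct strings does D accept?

7

The useful subgraph on states {0, 2, 3, 5, 7} is acyclic, so L(D) is finite; the longest accepting path visits 4 useful states, giving maximum string length 3.
Counting accepting paths from 7 by length: 1 of length 0, 1 of length 1, 3 of length 2, 2 of length 3. Total 7.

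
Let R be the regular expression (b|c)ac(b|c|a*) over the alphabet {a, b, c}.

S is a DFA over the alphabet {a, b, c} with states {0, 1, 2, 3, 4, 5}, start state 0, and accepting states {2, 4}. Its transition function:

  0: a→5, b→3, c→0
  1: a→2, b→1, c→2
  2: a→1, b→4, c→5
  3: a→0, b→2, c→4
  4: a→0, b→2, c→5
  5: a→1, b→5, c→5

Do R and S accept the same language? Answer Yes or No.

The string bac is accepted by R but rejected by S.
So L(R) ≠ L(S).

No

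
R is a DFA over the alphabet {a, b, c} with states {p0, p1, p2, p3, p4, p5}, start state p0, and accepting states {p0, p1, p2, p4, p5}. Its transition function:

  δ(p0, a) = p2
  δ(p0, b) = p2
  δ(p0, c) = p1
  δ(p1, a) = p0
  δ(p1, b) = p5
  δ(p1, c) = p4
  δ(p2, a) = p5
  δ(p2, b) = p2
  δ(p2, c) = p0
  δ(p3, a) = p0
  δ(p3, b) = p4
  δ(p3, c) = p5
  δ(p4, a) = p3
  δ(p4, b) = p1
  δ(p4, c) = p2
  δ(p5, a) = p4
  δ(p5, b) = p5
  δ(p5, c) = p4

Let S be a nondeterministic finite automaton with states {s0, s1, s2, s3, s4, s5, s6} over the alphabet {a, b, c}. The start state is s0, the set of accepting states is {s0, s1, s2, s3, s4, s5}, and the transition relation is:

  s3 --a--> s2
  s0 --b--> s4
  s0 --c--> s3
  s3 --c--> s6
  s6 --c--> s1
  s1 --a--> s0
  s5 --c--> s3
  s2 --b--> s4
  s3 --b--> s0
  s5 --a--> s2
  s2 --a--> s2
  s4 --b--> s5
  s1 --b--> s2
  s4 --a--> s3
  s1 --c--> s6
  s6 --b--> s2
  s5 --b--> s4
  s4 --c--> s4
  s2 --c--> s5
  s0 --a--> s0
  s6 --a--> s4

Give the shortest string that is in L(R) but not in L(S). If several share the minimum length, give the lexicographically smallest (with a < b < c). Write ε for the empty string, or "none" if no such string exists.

The string cc is accepted by R but not by S.
No shorter string lies in the difference, and cc is the lexicographically first length-2 string in L(R) \ L(S).

cc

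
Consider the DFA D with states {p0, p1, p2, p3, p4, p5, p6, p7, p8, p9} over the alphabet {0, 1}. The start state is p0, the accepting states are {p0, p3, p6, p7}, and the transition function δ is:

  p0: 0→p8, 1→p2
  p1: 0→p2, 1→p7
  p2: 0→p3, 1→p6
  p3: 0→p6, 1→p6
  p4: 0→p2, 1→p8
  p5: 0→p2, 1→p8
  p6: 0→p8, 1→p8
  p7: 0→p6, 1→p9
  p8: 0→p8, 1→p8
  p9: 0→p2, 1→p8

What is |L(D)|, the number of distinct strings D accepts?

The useful subgraph on states {p0, p2, p3, p6} is acyclic, so L(D) is finite; the longest accepting path visits 4 useful states, giving maximum string length 3.
Counting accepting paths from p0 by length: 1 of length 0, 2 of length 2, 2 of length 3. Total 5.

5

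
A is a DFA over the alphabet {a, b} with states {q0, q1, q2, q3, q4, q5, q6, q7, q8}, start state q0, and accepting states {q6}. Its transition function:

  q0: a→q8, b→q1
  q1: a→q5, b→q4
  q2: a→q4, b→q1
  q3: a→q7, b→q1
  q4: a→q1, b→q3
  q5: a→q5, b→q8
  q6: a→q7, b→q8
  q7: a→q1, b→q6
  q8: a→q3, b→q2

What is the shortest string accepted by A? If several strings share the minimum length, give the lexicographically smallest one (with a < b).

A breadth-first search from q0 reaches an accepting state first via the path q0 → q8 → q3 → q7 → q6 on input aaab.
No string of length < 4 is accepted (BFS exhausts all shorter strings without reaching an accepting state), and aaab is the lexicographically least accepting string of length 4.

aaab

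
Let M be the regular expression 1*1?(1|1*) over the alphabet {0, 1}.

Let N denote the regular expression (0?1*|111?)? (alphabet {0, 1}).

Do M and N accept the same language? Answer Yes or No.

No

The string 0 is accepted by N but rejected by M.
So L(M) ≠ L(N).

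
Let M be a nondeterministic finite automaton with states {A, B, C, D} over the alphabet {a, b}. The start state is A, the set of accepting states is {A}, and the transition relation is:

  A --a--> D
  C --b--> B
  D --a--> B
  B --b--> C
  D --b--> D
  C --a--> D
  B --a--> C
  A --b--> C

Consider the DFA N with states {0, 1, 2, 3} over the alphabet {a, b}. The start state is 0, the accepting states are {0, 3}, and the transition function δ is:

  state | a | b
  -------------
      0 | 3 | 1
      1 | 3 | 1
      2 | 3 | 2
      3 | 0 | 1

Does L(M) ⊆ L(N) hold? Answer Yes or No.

Exploring the product automaton M × N from the start pair (A, 0), following both machines on each input symbol, reaches 10 state pairs: (A, 0), (D, 3), (C, 1), (B, 0), (D, 1), (B, 1), (C, 3), (B, 3), (D, 0), (C, 0).
M accepts in {A} and N accepts in {0, 3}. The reachable pairs whose M-component is accepting are (A, 0); in each of them the N-component is accepting too, so the product for L(M) \ L(N) (M-component accepting, N-component rejecting) has no reachable accepting pair and the difference is empty.
Hence every string in L(M) is also in L(N).

Yes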